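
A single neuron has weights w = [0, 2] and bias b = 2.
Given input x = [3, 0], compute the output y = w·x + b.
y = 2

y = (0)(3) + (2)(0) + 2 = 2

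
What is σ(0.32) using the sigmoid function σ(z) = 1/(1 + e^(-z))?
0.5793

sigmoid(0.32) = 1/(1 + e^(-0.32)) = 1/(1 + 0.7261) = 0.5793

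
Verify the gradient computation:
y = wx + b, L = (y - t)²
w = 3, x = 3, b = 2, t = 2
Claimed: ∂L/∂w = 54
Correct

y = (3)(3) + 2 = 11
∂L/∂y = 2(y - t) = 2(11 - 2) = 18
∂y/∂w = x = 3
∂L/∂w = 18 × 3 = 54

Claimed value: 54
Correct: The correct gradient is 54.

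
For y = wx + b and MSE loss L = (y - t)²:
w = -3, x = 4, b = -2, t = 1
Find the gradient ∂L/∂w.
∂L/∂w = -120

y = wx + b = (-3)(4) + -2 = -14
∂L/∂y = 2(y - t) = 2(-14 - 1) = -30
∂y/∂w = x = 4
∂L/∂w = ∂L/∂y · ∂y/∂w = -30 × 4 = -120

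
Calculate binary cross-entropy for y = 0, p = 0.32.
L = 0.3857

L = -0·log(0.32) - 1·log(0.68) = -log(0.68) = 0.3857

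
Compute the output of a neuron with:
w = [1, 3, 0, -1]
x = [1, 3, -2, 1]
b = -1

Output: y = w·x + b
y = 8

y = (1)(1) + (3)(3) + (0)(-2) + (-1)(1) + -1 = 8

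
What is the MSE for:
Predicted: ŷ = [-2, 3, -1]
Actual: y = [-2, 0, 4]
MSE = 11.33

MSE = (1/3)((-2--2)² + (3-0)² + (-1-4)²) = (1/3)(0 + 9 + 25) = 11.33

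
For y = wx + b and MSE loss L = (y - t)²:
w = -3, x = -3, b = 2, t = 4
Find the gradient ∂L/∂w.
∂L/∂w = -42

y = wx + b = (-3)(-3) + 2 = 11
∂L/∂y = 2(y - t) = 2(11 - 4) = 14
∂y/∂w = x = -3
∂L/∂w = ∂L/∂y · ∂y/∂w = 14 × -3 = -42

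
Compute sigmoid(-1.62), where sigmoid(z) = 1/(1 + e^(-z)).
0.1652

sigmoid(-1.62) = 1/(1 + e^(1.62)) = 1/(1 + 5.053) = 0.1652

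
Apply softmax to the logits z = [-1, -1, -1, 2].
p = [0.0433, 0.0433, 0.0433, 0.87]

exp(z) = [0.3679, 0.3679, 0.3679, 7.389]
Sum = 8.493
p = [0.0433, 0.0433, 0.0433, 0.87]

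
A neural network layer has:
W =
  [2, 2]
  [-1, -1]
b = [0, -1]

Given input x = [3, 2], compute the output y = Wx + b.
y = [10, -6]

Wx = [2×3 + 2×2, -1×3 + -1×2]
   = [10, -5]
y = Wx + b = [10 + 0, -5 + -1] = [10, -6]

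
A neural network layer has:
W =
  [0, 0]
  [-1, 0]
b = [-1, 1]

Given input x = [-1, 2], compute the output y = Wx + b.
y = [-1, 2]

Wx = [0×-1 + 0×2, -1×-1 + 0×2]
   = [0, 1]
y = Wx + b = [0 + -1, 1 + 1] = [-1, 2]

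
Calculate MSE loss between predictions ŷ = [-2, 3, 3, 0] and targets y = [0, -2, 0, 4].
MSE = 13.5

MSE = (1/4)((-2-0)² + (3--2)² + (3-0)² + (0-4)²) = (1/4)(4 + 25 + 9 + 16) = 13.5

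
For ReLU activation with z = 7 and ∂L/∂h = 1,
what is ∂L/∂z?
∂L/∂z = 1

h = ReLU(7) = 7
Since z > 0: ∂h/∂z = 1
∂L/∂z = ∂L/∂h · ∂h/∂z = 1 × 1 = 1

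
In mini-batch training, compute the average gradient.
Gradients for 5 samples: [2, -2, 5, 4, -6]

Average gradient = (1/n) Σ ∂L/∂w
Average gradient = 0.6

Average = (1/5)(2 + -2 + 5 + 4 + -6) = 3/5 = 0.6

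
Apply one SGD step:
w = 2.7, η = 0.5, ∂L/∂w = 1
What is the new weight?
w_new = 2.2

w_new = w - η·∂L/∂w = 2.7 - 0.5×(1) = 2.7 - (0.5) = 2.2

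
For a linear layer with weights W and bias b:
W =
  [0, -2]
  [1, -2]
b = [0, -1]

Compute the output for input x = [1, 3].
y = [-6, -6]

Wx = [0×1 + -2×3, 1×1 + -2×3]
   = [-6, -5]
y = Wx + b = [-6 + 0, -5 + -1] = [-6, -6]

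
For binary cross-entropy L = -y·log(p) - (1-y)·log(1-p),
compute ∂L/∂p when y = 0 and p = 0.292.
∂L/∂p = 1.412

∂L/∂p = -y/p + (1-y)/(1-p) = 0 + 1/0.708 = 1.412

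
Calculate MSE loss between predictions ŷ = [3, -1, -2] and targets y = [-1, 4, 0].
MSE = 15

MSE = (1/3)((3--1)² + (-1-4)² + (-2-0)²) = (1/3)(16 + 25 + 4) = 15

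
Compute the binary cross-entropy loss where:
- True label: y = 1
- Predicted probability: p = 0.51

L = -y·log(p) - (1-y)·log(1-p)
L = 0.6733

L = -1·log(0.51) - 0·log(0.49) = -log(0.51) = 0.6733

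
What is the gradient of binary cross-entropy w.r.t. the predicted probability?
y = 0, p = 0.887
∂L/∂p = 8.85

∂L/∂p = -y/p + (1-y)/(1-p) = 0 + 1/0.113 = 8.85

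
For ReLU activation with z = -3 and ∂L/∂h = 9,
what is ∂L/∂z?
∂L/∂z = 0

h = ReLU(-3) = 0
Since z < 0: ∂h/∂z = 0
∂L/∂z = ∂L/∂h · ∂h/∂z = 9 × 0 = 0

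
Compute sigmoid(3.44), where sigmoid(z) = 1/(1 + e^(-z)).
0.9689

sigmoid(3.44) = 1/(1 + e^(-3.44)) = 1/(1 + 0.03206) = 0.9689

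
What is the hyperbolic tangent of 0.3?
0.2913

tanh(0.3) = (e^(0.3) - e^(-0.3))/(e^(0.3) + e^(-0.3)) = 0.2913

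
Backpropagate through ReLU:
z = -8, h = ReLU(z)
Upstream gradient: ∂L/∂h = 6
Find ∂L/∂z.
∂L/∂z = 0

h = ReLU(-8) = 0
Since z < 0: ∂h/∂z = 0
∂L/∂z = ∂L/∂h · ∂h/∂z = 6 × 0 = 0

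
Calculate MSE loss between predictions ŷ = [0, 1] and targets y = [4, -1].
MSE = 10

MSE = (1/2)((0-4)² + (1--1)²) = (1/2)(16 + 4) = 10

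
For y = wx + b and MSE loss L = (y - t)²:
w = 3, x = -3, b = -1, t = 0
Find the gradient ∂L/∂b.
∂L/∂b = -20

y = wx + b = (3)(-3) + -1 = -10
∂L/∂y = 2(y - t) = 2(-10 - 0) = -20
∂y/∂b = 1
∂L/∂b = ∂L/∂y · ∂y/∂b = -20 × 1 = -20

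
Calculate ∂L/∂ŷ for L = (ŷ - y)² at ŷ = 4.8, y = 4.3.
∂L/∂ŷ = 1.0

∂L/∂ŷ = 2(ŷ - y) = 2(4.8 - 4.3) = 2(0.5) = 1.0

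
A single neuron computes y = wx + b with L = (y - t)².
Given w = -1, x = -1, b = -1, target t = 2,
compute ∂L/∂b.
∂L/∂b = -4

y = wx + b = (-1)(-1) + -1 = 0
∂L/∂y = 2(y - t) = 2(0 - 2) = -4
∂y/∂b = 1
∂L/∂b = ∂L/∂y · ∂y/∂b = -4 × 1 = -4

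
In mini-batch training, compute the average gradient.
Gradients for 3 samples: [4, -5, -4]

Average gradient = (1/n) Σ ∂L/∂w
Average gradient = -1.667

Average = (1/3)(4 + -5 + -4) = -5/3 = -1.667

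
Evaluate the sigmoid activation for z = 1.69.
0.8442

sigmoid(1.69) = 1/(1 + e^(-1.69)) = 1/(1 + 0.1845) = 0.8442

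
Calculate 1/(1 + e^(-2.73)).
0.9388

sigmoid(2.73) = 1/(1 + e^(-2.73)) = 1/(1 + 0.06522) = 0.9388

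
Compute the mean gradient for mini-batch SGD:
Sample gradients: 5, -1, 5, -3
Average gradient = 1.5

Average = (1/4)(5 + -1 + 5 + -3) = 6/4 = 1.5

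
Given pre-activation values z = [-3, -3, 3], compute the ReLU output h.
h = [0, 0, 3]

ReLU applied element-wise: max(0,-3)=0, max(0,-3)=0, max(0,3)=3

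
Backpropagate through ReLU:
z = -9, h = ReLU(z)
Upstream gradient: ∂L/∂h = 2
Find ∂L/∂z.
∂L/∂z = 0

h = ReLU(-9) = 0
Since z < 0: ∂h/∂z = 0
∂L/∂z = ∂L/∂h · ∂h/∂z = 2 × 0 = 0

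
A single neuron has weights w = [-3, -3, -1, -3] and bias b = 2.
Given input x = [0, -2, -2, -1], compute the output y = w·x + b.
y = 13

y = (-3)(0) + (-3)(-2) + (-1)(-2) + (-3)(-1) + 2 = 13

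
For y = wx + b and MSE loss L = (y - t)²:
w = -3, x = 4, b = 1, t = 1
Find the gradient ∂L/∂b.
∂L/∂b = -24

y = wx + b = (-3)(4) + 1 = -11
∂L/∂y = 2(y - t) = 2(-11 - 1) = -24
∂y/∂b = 1
∂L/∂b = ∂L/∂y · ∂y/∂b = -24 × 1 = -24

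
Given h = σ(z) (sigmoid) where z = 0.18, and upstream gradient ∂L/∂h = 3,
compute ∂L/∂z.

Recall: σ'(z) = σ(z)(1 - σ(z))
∂L/∂z = 0.744

σ(0.18) = 0.5449
σ'(0.18) = σ(0.18)(1 - σ(0.18)) = 0.5449 × 0.4551 = 0.248
∂L/∂z = ∂L/∂h · σ'(z) = 3 × 0.248 = 0.744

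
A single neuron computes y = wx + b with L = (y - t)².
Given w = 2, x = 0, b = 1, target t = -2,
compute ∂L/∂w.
∂L/∂w = 0

y = wx + b = (2)(0) + 1 = 1
∂L/∂y = 2(y - t) = 2(1 - -2) = 6
∂y/∂w = x = 0
∂L/∂w = ∂L/∂y · ∂y/∂w = 6 × 0 = 0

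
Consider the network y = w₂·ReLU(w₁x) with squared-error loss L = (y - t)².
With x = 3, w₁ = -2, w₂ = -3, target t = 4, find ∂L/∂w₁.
∂L/∂w₁ = 0

Forward pass:
z = w₁x = -2×3 = -6
h = ReLU(-6) = 0
y = w₂h = -3×0 = 0

Backward pass:
∂L/∂y = 2(y - t) = 2(0 - 4) = -8
∂y/∂h = w₂ = -3
∂h/∂z = 0 (ReLU derivative)
∂z/∂w₁ = x = 3

∂L/∂w₁ = -8 × -3 × 0 × 3 = 0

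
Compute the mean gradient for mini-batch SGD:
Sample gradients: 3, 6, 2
Average gradient = 3.667

Average = (1/3)(3 + 6 + 2) = 11/3 = 3.667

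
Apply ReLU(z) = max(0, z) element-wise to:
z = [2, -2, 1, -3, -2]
h = [2, 0, 1, 0, 0]

ReLU applied element-wise: max(0,2)=2, max(0,-2)=0, max(0,1)=1, max(0,-3)=0, max(0,-2)=0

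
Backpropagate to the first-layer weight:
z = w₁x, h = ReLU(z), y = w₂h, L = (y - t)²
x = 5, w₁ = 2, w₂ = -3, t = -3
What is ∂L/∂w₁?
∂L/∂w₁ = 810

Forward pass:
z = w₁x = 2×5 = 10
h = ReLU(10) = 10
y = w₂h = -3×10 = -30

Backward pass:
∂L/∂y = 2(y - t) = 2(-30 - -3) = -54
∂y/∂h = w₂ = -3
∂h/∂z = 1 (ReLU derivative)
∂z/∂w₁ = x = 5

∂L/∂w₁ = -54 × -3 × 1 × 5 = 810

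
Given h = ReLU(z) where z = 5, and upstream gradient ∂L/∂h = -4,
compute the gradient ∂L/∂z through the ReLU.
∂L/∂z = -4

h = ReLU(5) = 5
Since z > 0: ∂h/∂z = 1
∂L/∂z = ∂L/∂h · ∂h/∂z = -4 × 1 = -4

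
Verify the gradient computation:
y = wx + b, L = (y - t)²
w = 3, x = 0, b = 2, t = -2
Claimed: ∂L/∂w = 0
Correct

y = (3)(0) + 2 = 2
∂L/∂y = 2(y - t) = 2(2 - -2) = 8
∂y/∂w = x = 0
∂L/∂w = 8 × 0 = 0

Claimed value: 0
Correct: The correct gradient is 0.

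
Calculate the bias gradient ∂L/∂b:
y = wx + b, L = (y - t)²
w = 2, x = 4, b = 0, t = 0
∂L/∂b = 16

y = wx + b = (2)(4) + 0 = 8
∂L/∂y = 2(y - t) = 2(8 - 0) = 16
∂y/∂b = 1
∂L/∂b = ∂L/∂y · ∂y/∂b = 16 × 1 = 16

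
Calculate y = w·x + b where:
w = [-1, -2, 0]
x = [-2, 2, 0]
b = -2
y = -4

y = (-1)(-2) + (-2)(2) + (0)(0) + -2 = -4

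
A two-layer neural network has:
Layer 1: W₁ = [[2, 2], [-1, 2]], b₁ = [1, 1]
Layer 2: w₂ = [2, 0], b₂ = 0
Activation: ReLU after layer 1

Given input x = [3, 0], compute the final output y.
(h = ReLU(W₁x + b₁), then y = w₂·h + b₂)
y = 14

Layer 1 pre-activation: z₁ = [7, -2]
After ReLU: h = [7, 0]
Layer 2 output: y = 2×7 + 0×0 + 0 = 14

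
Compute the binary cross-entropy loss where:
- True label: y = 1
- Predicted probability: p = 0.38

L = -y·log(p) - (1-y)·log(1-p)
L = 0.9676

L = -1·log(0.38) - 0·log(0.62) = -log(0.38) = 0.9676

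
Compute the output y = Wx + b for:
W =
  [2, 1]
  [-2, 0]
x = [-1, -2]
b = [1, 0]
y = [-3, 2]

Wx = [2×-1 + 1×-2, -2×-1 + 0×-2]
   = [-4, 2]
y = Wx + b = [-4 + 1, 2 + 0] = [-3, 2]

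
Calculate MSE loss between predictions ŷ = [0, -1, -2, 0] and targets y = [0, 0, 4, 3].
MSE = 11.5

MSE = (1/4)((0-0)² + (-1-0)² + (-2-4)² + (0-3)²) = (1/4)(0 + 1 + 36 + 9) = 11.5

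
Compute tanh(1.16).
0.821

tanh(1.16) = (e^(1.16) - e^(-1.16))/(e^(1.16) + e^(-1.16)) = 0.821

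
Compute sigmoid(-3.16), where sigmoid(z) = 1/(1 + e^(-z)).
0.0407

sigmoid(-3.16) = 1/(1 + e^(3.16)) = 1/(1 + 23.57) = 0.0407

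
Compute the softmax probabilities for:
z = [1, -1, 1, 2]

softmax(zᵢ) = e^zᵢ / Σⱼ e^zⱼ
p = [0.206, 0.0279, 0.206, 0.5601]

exp(z) = [2.718, 0.3679, 2.718, 7.389]
Sum = 13.19
p = [0.206, 0.0279, 0.206, 0.5601]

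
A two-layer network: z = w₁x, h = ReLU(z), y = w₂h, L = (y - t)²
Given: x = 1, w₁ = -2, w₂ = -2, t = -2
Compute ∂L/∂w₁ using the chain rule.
∂L/∂w₁ = 0

Forward pass:
z = w₁x = -2×1 = -2
h = ReLU(-2) = 0
y = w₂h = -2×0 = 0

Backward pass:
∂L/∂y = 2(y - t) = 2(0 - -2) = 4
∂y/∂h = w₂ = -2
∂h/∂z = 0 (ReLU derivative)
∂z/∂w₁ = x = 1

∂L/∂w₁ = 4 × -2 × 0 × 1 = 0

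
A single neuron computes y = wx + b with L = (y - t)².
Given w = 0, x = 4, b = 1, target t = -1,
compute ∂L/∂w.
∂L/∂w = 16

y = wx + b = (0)(4) + 1 = 1
∂L/∂y = 2(y - t) = 2(1 - -1) = 4
∂y/∂w = x = 4
∂L/∂w = ∂L/∂y · ∂y/∂w = 4 × 4 = 16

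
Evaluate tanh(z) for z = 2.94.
0.9944

tanh(2.94) = (e^(2.94) - e^(-2.94))/(e^(2.94) + e^(-2.94)) = 0.9944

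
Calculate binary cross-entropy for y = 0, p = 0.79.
L = 1.561

L = -0·log(0.79) - 1·log(0.21) = -log(0.21) = 1.561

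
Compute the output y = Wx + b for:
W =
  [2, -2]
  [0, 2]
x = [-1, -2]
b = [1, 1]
y = [3, -3]

Wx = [2×-1 + -2×-2, 0×-1 + 2×-2]
   = [2, -4]
y = Wx + b = [2 + 1, -4 + 1] = [3, -3]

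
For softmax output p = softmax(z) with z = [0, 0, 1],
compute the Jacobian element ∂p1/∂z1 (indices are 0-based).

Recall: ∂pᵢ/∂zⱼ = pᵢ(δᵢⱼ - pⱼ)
∂p1/∂z1 = 0.167

p = softmax(z) = [0.2119, 0.2119, 0.5761]
p1 = 0.2119

∂p1/∂z1 = p1(1 - p1) = 0.2119 × (1 - 0.2119) = 0.167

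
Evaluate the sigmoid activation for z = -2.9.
0.05215

sigmoid(-2.9) = 1/(1 + e^(2.9)) = 1/(1 + 18.17) = 0.05215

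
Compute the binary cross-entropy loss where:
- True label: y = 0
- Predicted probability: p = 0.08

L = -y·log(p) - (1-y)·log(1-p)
L = 0.08338

L = -0·log(0.08) - 1·log(0.92) = -log(0.92) = 0.08338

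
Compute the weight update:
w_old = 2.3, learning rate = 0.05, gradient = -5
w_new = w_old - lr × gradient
w_new = 2.55

w_new = w - η·∂L/∂w = 2.3 - 0.05×(-5) = 2.3 - (-0.25) = 2.55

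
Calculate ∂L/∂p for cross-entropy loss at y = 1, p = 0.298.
∂L/∂p = -3.356

∂L/∂p = -y/p + (1-y)/(1-p) = -1/0.298 + 0 = -3.356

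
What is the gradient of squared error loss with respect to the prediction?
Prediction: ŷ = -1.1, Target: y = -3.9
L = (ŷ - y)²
∂L/∂ŷ = 5.6

∂L/∂ŷ = 2(ŷ - y) = 2(-1.1 - -3.9) = 2(2.8) = 5.6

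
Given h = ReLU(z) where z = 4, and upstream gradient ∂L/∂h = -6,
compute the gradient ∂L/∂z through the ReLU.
∂L/∂z = -6

h = ReLU(4) = 4
Since z > 0: ∂h/∂z = 1
∂L/∂z = ∂L/∂h · ∂h/∂z = -6 × 1 = -6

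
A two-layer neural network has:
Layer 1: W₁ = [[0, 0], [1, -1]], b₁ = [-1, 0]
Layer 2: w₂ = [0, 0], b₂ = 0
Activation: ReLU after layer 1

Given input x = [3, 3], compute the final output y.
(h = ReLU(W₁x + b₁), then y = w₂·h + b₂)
y = 0

Layer 1 pre-activation: z₁ = [-1, 0]
After ReLU: h = [0, 0]
Layer 2 output: y = 0×0 + 0×0 + 0 = 0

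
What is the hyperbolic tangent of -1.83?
-0.9498

tanh(-1.83) = (e^(-1.83) - e^(1.83))/(e^(-1.83) + e^(1.83)) = -0.9498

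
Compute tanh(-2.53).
-0.9874

tanh(-2.53) = (e^(-2.53) - e^(2.53))/(e^(-2.53) + e^(2.53)) = -0.9874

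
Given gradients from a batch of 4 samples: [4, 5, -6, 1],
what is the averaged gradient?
Average gradient = 1

Average = (1/4)(4 + 5 + -6 + 1) = 4/4 = 1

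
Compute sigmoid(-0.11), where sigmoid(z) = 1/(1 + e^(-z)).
0.4725

sigmoid(-0.11) = 1/(1 + e^(0.11)) = 1/(1 + 1.116) = 0.4725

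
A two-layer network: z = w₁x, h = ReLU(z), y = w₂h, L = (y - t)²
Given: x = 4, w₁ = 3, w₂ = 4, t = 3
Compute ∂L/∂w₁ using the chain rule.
∂L/∂w₁ = 1440

Forward pass:
z = w₁x = 3×4 = 12
h = ReLU(12) = 12
y = w₂h = 4×12 = 48

Backward pass:
∂L/∂y = 2(y - t) = 2(48 - 3) = 90
∂y/∂h = w₂ = 4
∂h/∂z = 1 (ReLU derivative)
∂z/∂w₁ = x = 4

∂L/∂w₁ = 90 × 4 × 1 × 4 = 1440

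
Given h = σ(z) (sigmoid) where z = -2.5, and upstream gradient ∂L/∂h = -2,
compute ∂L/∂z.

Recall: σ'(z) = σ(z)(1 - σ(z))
∂L/∂z = -0.1402

σ(-2.5) = 0.07586
σ'(-2.5) = σ(-2.5)(1 - σ(-2.5)) = 0.07586 × 0.9241 = 0.0701
∂L/∂z = ∂L/∂h · σ'(z) = -2 × 0.0701 = -0.1402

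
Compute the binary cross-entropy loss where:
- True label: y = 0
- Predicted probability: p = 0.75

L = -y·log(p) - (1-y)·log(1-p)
L = 1.386

L = -0·log(0.75) - 1·log(0.25) = -log(0.25) = 1.386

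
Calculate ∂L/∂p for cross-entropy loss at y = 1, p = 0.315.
∂L/∂p = -3.175

∂L/∂p = -y/p + (1-y)/(1-p) = -1/0.315 + 0 = -3.175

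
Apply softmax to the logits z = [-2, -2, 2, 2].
p = [0.009, 0.009, 0.491, 0.491]

exp(z) = [0.1353, 0.1353, 7.389, 7.389]
Sum = 15.05
p = [0.009, 0.009, 0.491, 0.491]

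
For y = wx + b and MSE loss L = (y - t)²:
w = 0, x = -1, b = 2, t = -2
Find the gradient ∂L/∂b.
∂L/∂b = 8

y = wx + b = (0)(-1) + 2 = 2
∂L/∂y = 2(y - t) = 2(2 - -2) = 8
∂y/∂b = 1
∂L/∂b = ∂L/∂y · ∂y/∂b = 8 × 1 = 8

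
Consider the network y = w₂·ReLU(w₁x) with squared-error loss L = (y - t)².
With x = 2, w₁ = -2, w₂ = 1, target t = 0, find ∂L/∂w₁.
∂L/∂w₁ = 0

Forward pass:
z = w₁x = -2×2 = -4
h = ReLU(-4) = 0
y = w₂h = 1×0 = 0

Backward pass:
∂L/∂y = 2(y - t) = 2(0 - 0) = 0
∂y/∂h = w₂ = 1
∂h/∂z = 0 (ReLU derivative)
∂z/∂w₁ = x = 2

∂L/∂w₁ = 0 × 1 × 0 × 2 = 0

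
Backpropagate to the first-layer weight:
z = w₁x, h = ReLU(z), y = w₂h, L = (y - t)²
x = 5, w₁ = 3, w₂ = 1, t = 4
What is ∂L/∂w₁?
∂L/∂w₁ = 110

Forward pass:
z = w₁x = 3×5 = 15
h = ReLU(15) = 15
y = w₂h = 1×15 = 15

Backward pass:
∂L/∂y = 2(y - t) = 2(15 - 4) = 22
∂y/∂h = w₂ = 1
∂h/∂z = 1 (ReLU derivative)
∂z/∂w₁ = x = 5

∂L/∂w₁ = 22 × 1 × 1 × 5 = 110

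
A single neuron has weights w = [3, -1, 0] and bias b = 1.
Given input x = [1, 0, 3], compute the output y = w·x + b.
y = 4

y = (3)(1) + (-1)(0) + (0)(3) + 1 = 4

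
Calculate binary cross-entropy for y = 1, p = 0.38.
L = 0.9676

L = -1·log(0.38) - 0·log(0.62) = -log(0.38) = 0.9676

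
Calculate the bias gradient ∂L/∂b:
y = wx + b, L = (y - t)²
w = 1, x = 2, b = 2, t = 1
∂L/∂b = 6

y = wx + b = (1)(2) + 2 = 4
∂L/∂y = 2(y - t) = 2(4 - 1) = 6
∂y/∂b = 1
∂L/∂b = ∂L/∂y · ∂y/∂b = 6 × 1 = 6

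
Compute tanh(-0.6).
-0.537

tanh(-0.6) = (e^(-0.6) - e^(0.6))/(e^(-0.6) + e^(0.6)) = -0.537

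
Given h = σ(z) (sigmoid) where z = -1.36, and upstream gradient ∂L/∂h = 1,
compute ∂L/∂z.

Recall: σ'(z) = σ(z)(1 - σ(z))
∂L/∂z = 0.1625

σ(-1.36) = 0.2042
σ'(-1.36) = σ(-1.36)(1 - σ(-1.36)) = 0.2042 × 0.7958 = 0.1625
∂L/∂z = ∂L/∂h · σ'(z) = 1 × 0.1625 = 0.1625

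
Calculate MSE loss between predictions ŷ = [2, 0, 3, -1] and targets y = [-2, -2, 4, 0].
MSE = 5.5

MSE = (1/4)((2--2)² + (0--2)² + (3-4)² + (-1-0)²) = (1/4)(16 + 4 + 1 + 1) = 5.5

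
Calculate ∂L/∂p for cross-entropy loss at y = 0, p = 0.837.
∂L/∂p = 6.135

∂L/∂p = -y/p + (1-y)/(1-p) = 0 + 1/0.163 = 6.135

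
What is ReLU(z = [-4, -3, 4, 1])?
h = [0, 0, 4, 1]

ReLU applied element-wise: max(0,-4)=0, max(0,-3)=0, max(0,4)=4, max(0,1)=1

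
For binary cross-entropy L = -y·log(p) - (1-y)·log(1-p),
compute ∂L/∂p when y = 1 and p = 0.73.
∂L/∂p = -1.37

∂L/∂p = -y/p + (1-y)/(1-p) = -1/0.73 + 0 = -1.37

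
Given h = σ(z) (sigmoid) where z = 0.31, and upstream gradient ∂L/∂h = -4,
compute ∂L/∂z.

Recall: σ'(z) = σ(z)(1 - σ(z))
∂L/∂z = -0.9764

σ(0.31) = 0.5769
σ'(0.31) = σ(0.31)(1 - σ(0.31)) = 0.5769 × 0.4231 = 0.2441
∂L/∂z = ∂L/∂h · σ'(z) = -4 × 0.2441 = -0.9764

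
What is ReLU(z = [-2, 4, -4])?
h = [0, 4, 0]

ReLU applied element-wise: max(0,-2)=0, max(0,4)=4, max(0,-4)=0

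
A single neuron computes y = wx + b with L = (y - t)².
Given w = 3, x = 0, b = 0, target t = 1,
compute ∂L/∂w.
∂L/∂w = 0

y = wx + b = (3)(0) + 0 = 0
∂L/∂y = 2(y - t) = 2(0 - 1) = -2
∂y/∂w = x = 0
∂L/∂w = ∂L/∂y · ∂y/∂w = -2 × 0 = 0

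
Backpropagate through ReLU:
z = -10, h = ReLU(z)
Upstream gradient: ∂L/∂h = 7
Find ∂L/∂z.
∂L/∂z = 0

h = ReLU(-10) = 0
Since z < 0: ∂h/∂z = 0
∂L/∂z = ∂L/∂h · ∂h/∂z = 7 × 0 = 0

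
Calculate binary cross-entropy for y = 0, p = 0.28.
L = 0.3285

L = -0·log(0.28) - 1·log(0.72) = -log(0.72) = 0.3285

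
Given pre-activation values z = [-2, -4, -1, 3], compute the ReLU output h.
h = [0, 0, 0, 3]

ReLU applied element-wise: max(0,-2)=0, max(0,-4)=0, max(0,-1)=0, max(0,3)=3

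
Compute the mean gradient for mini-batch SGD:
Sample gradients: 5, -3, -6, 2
Average gradient = -0.5

Average = (1/4)(5 + -3 + -6 + 2) = -2/4 = -0.5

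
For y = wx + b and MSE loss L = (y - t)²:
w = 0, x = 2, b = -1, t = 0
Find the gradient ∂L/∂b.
∂L/∂b = -2

y = wx + b = (0)(2) + -1 = -1
∂L/∂y = 2(y - t) = 2(-1 - 0) = -2
∂y/∂b = 1
∂L/∂b = ∂L/∂y · ∂y/∂b = -2 × 1 = -2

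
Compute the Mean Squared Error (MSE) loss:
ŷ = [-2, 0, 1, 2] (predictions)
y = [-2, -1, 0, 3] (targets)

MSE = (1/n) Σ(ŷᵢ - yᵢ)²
MSE = 0.75

MSE = (1/4)((-2--2)² + (0--1)² + (1-0)² + (2-3)²) = (1/4)(0 + 1 + 1 + 1) = 0.75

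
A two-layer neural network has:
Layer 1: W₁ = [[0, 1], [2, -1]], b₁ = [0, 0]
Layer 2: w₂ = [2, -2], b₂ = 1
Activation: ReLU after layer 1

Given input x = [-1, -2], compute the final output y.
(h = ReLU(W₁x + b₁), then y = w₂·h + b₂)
y = 1

Layer 1 pre-activation: z₁ = [-2, 0]
After ReLU: h = [0, 0]
Layer 2 output: y = 2×0 + -2×0 + 1 = 1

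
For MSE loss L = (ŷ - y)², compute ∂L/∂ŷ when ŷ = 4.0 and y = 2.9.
∂L/∂ŷ = 2.2

∂L/∂ŷ = 2(ŷ - y) = 2(4.0 - 2.9) = 2(1.1) = 2.2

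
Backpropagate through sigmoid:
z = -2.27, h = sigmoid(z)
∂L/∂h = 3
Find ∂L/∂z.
∂L/∂z = 0.2546

σ(-2.27) = 0.09364
σ'(-2.27) = σ(-2.27)(1 - σ(-2.27)) = 0.09364 × 0.9064 = 0.08487
∂L/∂z = ∂L/∂h · σ'(z) = 3 × 0.08487 = 0.2546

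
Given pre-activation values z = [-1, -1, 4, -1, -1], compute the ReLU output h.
h = [0, 0, 4, 0, 0]

ReLU applied element-wise: max(0,-1)=0, max(0,-1)=0, max(0,4)=4, max(0,-1)=0, max(0,-1)=0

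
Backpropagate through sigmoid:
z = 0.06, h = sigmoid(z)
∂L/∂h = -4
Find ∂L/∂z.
∂L/∂z = -0.9991

σ(0.06) = 0.515
σ'(0.06) = σ(0.06)(1 - σ(0.06)) = 0.515 × 0.485 = 0.2498
∂L/∂z = ∂L/∂h · σ'(z) = -4 × 0.2498 = -0.9991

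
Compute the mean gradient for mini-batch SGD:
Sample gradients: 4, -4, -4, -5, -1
Average gradient = -2

Average = (1/5)(4 + -4 + -4 + -5 + -1) = -10/5 = -2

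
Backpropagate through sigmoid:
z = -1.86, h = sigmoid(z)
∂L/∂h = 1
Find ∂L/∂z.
∂L/∂z = 0.1166

σ(-1.86) = 0.1347
σ'(-1.86) = σ(-1.86)(1 - σ(-1.86)) = 0.1347 × 0.8653 = 0.1166
∂L/∂z = ∂L/∂h · σ'(z) = 1 × 0.1166 = 0.1166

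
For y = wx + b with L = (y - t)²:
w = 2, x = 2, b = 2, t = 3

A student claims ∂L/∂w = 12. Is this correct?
Correct

y = (2)(2) + 2 = 6
∂L/∂y = 2(y - t) = 2(6 - 3) = 6
∂y/∂w = x = 2
∂L/∂w = 6 × 2 = 12

Claimed value: 12
Correct: The correct gradient is 12.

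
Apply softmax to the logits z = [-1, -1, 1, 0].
p = [0.0826, 0.0826, 0.6103, 0.2245]

exp(z) = [0.3679, 0.3679, 2.718, 1]
Sum = 4.454
p = [0.0826, 0.0826, 0.6103, 0.2245]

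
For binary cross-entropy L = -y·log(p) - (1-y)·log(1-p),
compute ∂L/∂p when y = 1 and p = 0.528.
∂L/∂p = -1.894

∂L/∂p = -y/p + (1-y)/(1-p) = -1/0.528 + 0 = -1.894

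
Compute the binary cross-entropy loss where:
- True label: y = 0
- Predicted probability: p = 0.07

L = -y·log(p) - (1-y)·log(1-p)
L = 0.07257

L = -0·log(0.07) - 1·log(0.93) = -log(0.93) = 0.07257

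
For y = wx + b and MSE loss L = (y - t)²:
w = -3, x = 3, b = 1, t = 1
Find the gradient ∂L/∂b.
∂L/∂b = -18

y = wx + b = (-3)(3) + 1 = -8
∂L/∂y = 2(y - t) = 2(-8 - 1) = -18
∂y/∂b = 1
∂L/∂b = ∂L/∂y · ∂y/∂b = -18 × 1 = -18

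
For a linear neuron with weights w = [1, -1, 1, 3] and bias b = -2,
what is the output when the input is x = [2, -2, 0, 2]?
y = 8

y = (1)(2) + (-1)(-2) + (1)(0) + (3)(2) + -2 = 8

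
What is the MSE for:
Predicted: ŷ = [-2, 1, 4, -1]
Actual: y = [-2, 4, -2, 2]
MSE = 13.5

MSE = (1/4)((-2--2)² + (1-4)² + (4--2)² + (-1-2)²) = (1/4)(0 + 9 + 36 + 9) = 13.5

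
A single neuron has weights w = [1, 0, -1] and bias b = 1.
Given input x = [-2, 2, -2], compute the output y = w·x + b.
y = 1

y = (1)(-2) + (0)(2) + (-1)(-2) + 1 = 1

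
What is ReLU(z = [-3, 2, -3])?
h = [0, 2, 0]

ReLU applied element-wise: max(0,-3)=0, max(0,2)=2, max(0,-3)=0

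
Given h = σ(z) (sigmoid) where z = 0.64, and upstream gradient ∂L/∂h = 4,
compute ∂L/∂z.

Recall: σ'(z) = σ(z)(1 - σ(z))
∂L/∂z = 0.9042

σ(0.64) = 0.6548
σ'(0.64) = σ(0.64)(1 - σ(0.64)) = 0.6548 × 0.3452 = 0.2261
∂L/∂z = ∂L/∂h · σ'(z) = 4 × 0.2261 = 0.9042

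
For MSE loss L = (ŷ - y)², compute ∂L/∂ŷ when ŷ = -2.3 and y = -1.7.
∂L/∂ŷ = -1.2

∂L/∂ŷ = 2(ŷ - y) = 2(-2.3 - -1.7) = 2(-0.6) = -1.2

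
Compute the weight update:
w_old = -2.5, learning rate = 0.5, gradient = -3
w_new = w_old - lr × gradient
w_new = -1

w_new = w - η·∂L/∂w = -2.5 - 0.5×(-3) = -2.5 - (-1.5) = -1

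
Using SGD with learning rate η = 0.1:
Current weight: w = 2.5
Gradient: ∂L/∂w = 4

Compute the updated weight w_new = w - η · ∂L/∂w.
w_new = 2.1

w_new = w - η·∂L/∂w = 2.5 - 0.1×(4) = 2.5 - (0.4) = 2.1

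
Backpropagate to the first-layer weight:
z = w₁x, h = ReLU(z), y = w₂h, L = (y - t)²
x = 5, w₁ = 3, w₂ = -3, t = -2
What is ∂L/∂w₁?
∂L/∂w₁ = 1290

Forward pass:
z = w₁x = 3×5 = 15
h = ReLU(15) = 15
y = w₂h = -3×15 = -45

Backward pass:
∂L/∂y = 2(y - t) = 2(-45 - -2) = -86
∂y/∂h = w₂ = -3
∂h/∂z = 1 (ReLU derivative)
∂z/∂w₁ = x = 5

∂L/∂w₁ = -86 × -3 × 1 × 5 = 1290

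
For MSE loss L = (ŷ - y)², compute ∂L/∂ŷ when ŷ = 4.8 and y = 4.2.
∂L/∂ŷ = 1.2

∂L/∂ŷ = 2(ŷ - y) = 2(4.8 - 4.2) = 2(0.6) = 1.2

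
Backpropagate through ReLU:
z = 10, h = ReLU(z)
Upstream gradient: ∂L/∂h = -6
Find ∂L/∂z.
∂L/∂z = -6

h = ReLU(10) = 10
Since z > 0: ∂h/∂z = 1
∂L/∂z = ∂L/∂h · ∂h/∂z = -6 × 1 = -6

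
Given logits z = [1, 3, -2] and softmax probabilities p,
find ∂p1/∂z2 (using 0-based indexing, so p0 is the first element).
∂p1/∂z2 = -0.005166

p = softmax(z) = [0.1185, 0.8756, 0.0059]
p1 = 0.8756, p2 = 0.0059

∂p1/∂z2 = -p1 × p2 = -0.8756 × 0.0059 = -0.005166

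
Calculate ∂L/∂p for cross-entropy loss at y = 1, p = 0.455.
∂L/∂p = -2.198

∂L/∂p = -y/p + (1-y)/(1-p) = -1/0.455 + 0 = -2.198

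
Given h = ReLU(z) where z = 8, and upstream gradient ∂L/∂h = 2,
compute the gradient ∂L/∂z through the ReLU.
∂L/∂z = 2

h = ReLU(8) = 8
Since z > 0: ∂h/∂z = 1
∂L/∂z = ∂L/∂h · ∂h/∂z = 2 × 1 = 2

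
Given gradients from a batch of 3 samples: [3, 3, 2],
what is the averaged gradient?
Average gradient = 2.667

Average = (1/3)(3 + 3 + 2) = 8/3 = 2.667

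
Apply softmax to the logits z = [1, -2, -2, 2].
p = [0.2619, 0.013, 0.013, 0.712]

exp(z) = [2.718, 0.1353, 0.1353, 7.389]
Sum = 10.38
p = [0.2619, 0.013, 0.013, 0.712]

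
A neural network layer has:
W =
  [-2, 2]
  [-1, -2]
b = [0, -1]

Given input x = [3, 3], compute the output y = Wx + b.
y = [0, -10]

Wx = [-2×3 + 2×3, -1×3 + -2×3]
   = [0, -9]
y = Wx + b = [0 + 0, -9 + -1] = [0, -10]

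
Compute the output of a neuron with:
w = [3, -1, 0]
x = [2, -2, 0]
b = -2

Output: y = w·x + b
y = 6

y = (3)(2) + (-1)(-2) + (0)(0) + -2 = 6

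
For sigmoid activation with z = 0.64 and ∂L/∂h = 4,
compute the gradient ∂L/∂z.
∂L/∂z = 0.9042

σ(0.64) = 0.6548
σ'(0.64) = σ(0.64)(1 - σ(0.64)) = 0.6548 × 0.3452 = 0.2261
∂L/∂z = ∂L/∂h · σ'(z) = 4 × 0.2261 = 0.9042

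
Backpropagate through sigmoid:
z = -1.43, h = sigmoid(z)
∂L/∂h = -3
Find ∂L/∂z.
∂L/∂z = -0.4674

σ(-1.43) = 0.1931
σ'(-1.43) = σ(-1.43)(1 - σ(-1.43)) = 0.1931 × 0.8069 = 0.1558
∂L/∂z = ∂L/∂h · σ'(z) = -3 × 0.1558 = -0.4674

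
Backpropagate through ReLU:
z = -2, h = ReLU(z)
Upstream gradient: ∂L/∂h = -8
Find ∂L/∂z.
∂L/∂z = 0

h = ReLU(-2) = 0
Since z < 0: ∂h/∂z = 0
∂L/∂z = ∂L/∂h · ∂h/∂z = -8 × 0 = 0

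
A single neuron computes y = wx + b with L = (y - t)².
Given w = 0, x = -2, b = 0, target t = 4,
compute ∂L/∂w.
∂L/∂w = 16

y = wx + b = (0)(-2) + 0 = 0
∂L/∂y = 2(y - t) = 2(0 - 4) = -8
∂y/∂w = x = -2
∂L/∂w = ∂L/∂y · ∂y/∂w = -8 × -2 = 16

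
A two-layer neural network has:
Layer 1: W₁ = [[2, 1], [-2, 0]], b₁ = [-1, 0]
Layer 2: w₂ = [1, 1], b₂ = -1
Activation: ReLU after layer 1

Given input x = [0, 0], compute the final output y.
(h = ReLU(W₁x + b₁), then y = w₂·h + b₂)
y = -1

Layer 1 pre-activation: z₁ = [-1, 0]
After ReLU: h = [0, 0]
Layer 2 output: y = 1×0 + 1×0 + -1 = -1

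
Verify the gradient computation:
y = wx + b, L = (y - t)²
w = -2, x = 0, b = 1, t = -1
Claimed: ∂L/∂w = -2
Incorrect

y = (-2)(0) + 1 = 1
∂L/∂y = 2(y - t) = 2(1 - -1) = 4
∂y/∂w = x = 0
∂L/∂w = 4 × 0 = 0

Claimed value: -2
Incorrect: The correct gradient is 0.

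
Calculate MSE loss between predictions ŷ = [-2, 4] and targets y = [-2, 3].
MSE = 0.5

MSE = (1/2)((-2--2)² + (4-3)²) = (1/2)(0 + 1) = 0.5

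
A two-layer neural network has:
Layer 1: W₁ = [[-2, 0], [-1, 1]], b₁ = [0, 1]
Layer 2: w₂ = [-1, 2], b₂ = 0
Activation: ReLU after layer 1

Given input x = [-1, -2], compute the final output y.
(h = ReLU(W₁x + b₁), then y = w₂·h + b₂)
y = -2

Layer 1 pre-activation: z₁ = [2, 0]
After ReLU: h = [2, 0]
Layer 2 output: y = -1×2 + 2×0 + 0 = -2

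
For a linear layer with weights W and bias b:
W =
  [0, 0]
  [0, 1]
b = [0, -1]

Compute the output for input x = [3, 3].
y = [0, 2]

Wx = [0×3 + 0×3, 0×3 + 1×3]
   = [0, 3]
y = Wx + b = [0 + 0, 3 + -1] = [0, 2]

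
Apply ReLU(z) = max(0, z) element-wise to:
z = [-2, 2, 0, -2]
h = [0, 2, 0, 0]

ReLU applied element-wise: max(0,-2)=0, max(0,2)=2, max(0,0)=0, max(0,-2)=0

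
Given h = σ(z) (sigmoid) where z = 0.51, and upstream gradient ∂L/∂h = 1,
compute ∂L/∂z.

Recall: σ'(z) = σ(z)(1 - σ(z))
∂L/∂z = 0.2344

σ(0.51) = 0.6248
σ'(0.51) = σ(0.51)(1 - σ(0.51)) = 0.6248 × 0.3752 = 0.2344
∂L/∂z = ∂L/∂h · σ'(z) = 1 × 0.2344 = 0.2344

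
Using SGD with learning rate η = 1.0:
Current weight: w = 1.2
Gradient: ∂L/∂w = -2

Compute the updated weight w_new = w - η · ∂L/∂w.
w_new = 3.2

w_new = w - η·∂L/∂w = 1.2 - 1.0×(-2) = 1.2 - (-2) = 3.2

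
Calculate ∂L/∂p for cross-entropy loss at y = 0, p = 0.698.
∂L/∂p = 3.311

∂L/∂p = -y/p + (1-y)/(1-p) = 0 + 1/0.302 = 3.311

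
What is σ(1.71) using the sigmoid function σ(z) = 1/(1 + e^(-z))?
0.8468

sigmoid(1.71) = 1/(1 + e^(-1.71)) = 1/(1 + 0.1809) = 0.8468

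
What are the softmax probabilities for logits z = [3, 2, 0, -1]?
p = [0.6964, 0.2562, 0.0347, 0.0128]

exp(z) = [20.09, 7.389, 1, 0.3679]
Sum = 28.84
p = [0.6964, 0.2562, 0.0347, 0.0128]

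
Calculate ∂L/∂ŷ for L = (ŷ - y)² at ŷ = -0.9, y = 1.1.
∂L/∂ŷ = -4.0

∂L/∂ŷ = 2(ŷ - y) = 2(-0.9 - 1.1) = 2(-2.0) = -4.0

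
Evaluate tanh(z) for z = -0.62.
-0.5511

tanh(-0.62) = (e^(-0.62) - e^(0.62))/(e^(-0.62) + e^(0.62)) = -0.5511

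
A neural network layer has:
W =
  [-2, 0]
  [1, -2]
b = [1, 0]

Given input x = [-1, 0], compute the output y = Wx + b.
y = [3, -1]

Wx = [-2×-1 + 0×0, 1×-1 + -2×0]
   = [2, -1]
y = Wx + b = [2 + 1, -1 + 0] = [3, -1]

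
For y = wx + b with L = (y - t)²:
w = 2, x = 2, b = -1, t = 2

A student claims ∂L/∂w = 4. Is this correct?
Correct

y = (2)(2) + -1 = 3
∂L/∂y = 2(y - t) = 2(3 - 2) = 2
∂y/∂w = x = 2
∂L/∂w = 2 × 2 = 4

Claimed value: 4
Correct: The correct gradient is 4.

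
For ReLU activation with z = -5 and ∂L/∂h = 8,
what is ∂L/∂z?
∂L/∂z = 0

h = ReLU(-5) = 0
Since z < 0: ∂h/∂z = 0
∂L/∂z = ∂L/∂h · ∂h/∂z = 8 × 0 = 0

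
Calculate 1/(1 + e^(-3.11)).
0.9573

sigmoid(3.11) = 1/(1 + e^(-3.11)) = 1/(1 + 0.0446) = 0.9573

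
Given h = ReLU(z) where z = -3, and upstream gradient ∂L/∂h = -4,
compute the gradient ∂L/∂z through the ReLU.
∂L/∂z = 0

h = ReLU(-3) = 0
Since z < 0: ∂h/∂z = 0
∂L/∂z = ∂L/∂h · ∂h/∂z = -4 × 0 = 0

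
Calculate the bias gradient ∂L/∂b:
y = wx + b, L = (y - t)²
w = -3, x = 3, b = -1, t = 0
∂L/∂b = -20

y = wx + b = (-3)(3) + -1 = -10
∂L/∂y = 2(y - t) = 2(-10 - 0) = -20
∂y/∂b = 1
∂L/∂b = ∂L/∂y · ∂y/∂b = -20 × 1 = -20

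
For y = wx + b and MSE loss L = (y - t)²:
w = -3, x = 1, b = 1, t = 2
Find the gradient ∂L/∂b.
∂L/∂b = -8

y = wx + b = (-3)(1) + 1 = -2
∂L/∂y = 2(y - t) = 2(-2 - 2) = -8
∂y/∂b = 1
∂L/∂b = ∂L/∂y · ∂y/∂b = -8 × 1 = -8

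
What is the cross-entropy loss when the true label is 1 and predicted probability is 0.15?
L = 1.897

L = -1·log(0.15) - 0·log(0.85) = -log(0.15) = 1.897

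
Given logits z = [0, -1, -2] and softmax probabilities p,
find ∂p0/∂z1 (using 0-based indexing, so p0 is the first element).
∂p0/∂z1 = -0.1628

p = softmax(z) = [0.6652, 0.2447, 0.09003]
p0 = 0.6652, p1 = 0.2447

∂p0/∂z1 = -p0 × p1 = -0.6652 × 0.2447 = -0.1628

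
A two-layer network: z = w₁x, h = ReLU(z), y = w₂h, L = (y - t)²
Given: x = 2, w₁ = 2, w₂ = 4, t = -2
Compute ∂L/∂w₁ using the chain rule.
∂L/∂w₁ = 288

Forward pass:
z = w₁x = 2×2 = 4
h = ReLU(4) = 4
y = w₂h = 4×4 = 16

Backward pass:
∂L/∂y = 2(y - t) = 2(16 - -2) = 36
∂y/∂h = w₂ = 4
∂h/∂z = 1 (ReLU derivative)
∂z/∂w₁ = x = 2

∂L/∂w₁ = 36 × 4 × 1 × 2 = 288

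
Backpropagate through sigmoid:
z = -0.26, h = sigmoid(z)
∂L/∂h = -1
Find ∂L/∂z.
∂L/∂z = -0.2458

σ(-0.26) = 0.4354
σ'(-0.26) = σ(-0.26)(1 - σ(-0.26)) = 0.4354 × 0.5646 = 0.2458
∂L/∂z = ∂L/∂h · σ'(z) = -1 × 0.2458 = -0.2458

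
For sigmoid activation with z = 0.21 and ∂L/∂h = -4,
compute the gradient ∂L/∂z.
∂L/∂z = -0.9891

σ(0.21) = 0.5523
σ'(0.21) = σ(0.21)(1 - σ(0.21)) = 0.5523 × 0.4477 = 0.2473
∂L/∂z = ∂L/∂h · σ'(z) = -4 × 0.2473 = -0.9891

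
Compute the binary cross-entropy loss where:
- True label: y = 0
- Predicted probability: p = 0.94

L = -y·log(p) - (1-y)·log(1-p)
L = 2.813

L = -0·log(0.94) - 1·log(0.06) = -log(0.06) = 2.813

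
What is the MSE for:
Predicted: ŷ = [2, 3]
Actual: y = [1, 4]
MSE = 1

MSE = (1/2)((2-1)² + (3-4)²) = (1/2)(1 + 1) = 1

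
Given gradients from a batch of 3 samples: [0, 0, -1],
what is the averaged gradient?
Average gradient = -0.3333

Average = (1/3)(0 + 0 + -1) = -1/3 = -0.3333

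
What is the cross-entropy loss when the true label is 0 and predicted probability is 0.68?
L = 1.139

L = -0·log(0.68) - 1·log(0.32) = -log(0.32) = 1.139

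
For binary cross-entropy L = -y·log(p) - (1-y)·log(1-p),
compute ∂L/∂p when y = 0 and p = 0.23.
∂L/∂p = 1.299

∂L/∂p = -y/p + (1-y)/(1-p) = 0 + 1/0.77 = 1.299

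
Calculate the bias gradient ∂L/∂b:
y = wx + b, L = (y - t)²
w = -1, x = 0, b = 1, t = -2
∂L/∂b = 6

y = wx + b = (-1)(0) + 1 = 1
∂L/∂y = 2(y - t) = 2(1 - -2) = 6
∂y/∂b = 1
∂L/∂b = ∂L/∂y · ∂y/∂b = 6 × 1 = 6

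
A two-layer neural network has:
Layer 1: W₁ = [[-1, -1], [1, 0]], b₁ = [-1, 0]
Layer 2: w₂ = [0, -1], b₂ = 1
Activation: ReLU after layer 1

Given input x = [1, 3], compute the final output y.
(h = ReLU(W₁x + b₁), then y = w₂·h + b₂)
y = 0

Layer 1 pre-activation: z₁ = [-5, 1]
After ReLU: h = [0, 1]
Layer 2 output: y = 0×0 + -1×1 + 1 = 0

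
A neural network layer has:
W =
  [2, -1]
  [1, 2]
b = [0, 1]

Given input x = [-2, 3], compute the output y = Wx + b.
y = [-7, 5]

Wx = [2×-2 + -1×3, 1×-2 + 2×3]
   = [-7, 4]
y = Wx + b = [-7 + 0, 4 + 1] = [-7, 5]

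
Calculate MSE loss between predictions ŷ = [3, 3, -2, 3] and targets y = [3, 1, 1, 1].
MSE = 4.25

MSE = (1/4)((3-3)² + (3-1)² + (-2-1)² + (3-1)²) = (1/4)(0 + 4 + 9 + 4) = 4.25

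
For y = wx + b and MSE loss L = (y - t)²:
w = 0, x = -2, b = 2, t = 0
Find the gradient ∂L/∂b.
∂L/∂b = 4

y = wx + b = (0)(-2) + 2 = 2
∂L/∂y = 2(y - t) = 2(2 - 0) = 4
∂y/∂b = 1
∂L/∂b = ∂L/∂y · ∂y/∂b = 4 × 1 = 4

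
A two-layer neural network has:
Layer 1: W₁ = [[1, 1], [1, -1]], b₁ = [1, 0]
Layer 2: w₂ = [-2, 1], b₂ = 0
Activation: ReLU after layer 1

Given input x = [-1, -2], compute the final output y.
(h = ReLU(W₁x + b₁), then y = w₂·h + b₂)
y = 1

Layer 1 pre-activation: z₁ = [-2, 1]
After ReLU: h = [0, 1]
Layer 2 output: y = -2×0 + 1×1 + 0 = 1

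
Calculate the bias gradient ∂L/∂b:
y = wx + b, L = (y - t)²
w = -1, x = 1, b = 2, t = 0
∂L/∂b = 2

y = wx + b = (-1)(1) + 2 = 1
∂L/∂y = 2(y - t) = 2(1 - 0) = 2
∂y/∂b = 1
∂L/∂b = ∂L/∂y · ∂y/∂b = 2 × 1 = 2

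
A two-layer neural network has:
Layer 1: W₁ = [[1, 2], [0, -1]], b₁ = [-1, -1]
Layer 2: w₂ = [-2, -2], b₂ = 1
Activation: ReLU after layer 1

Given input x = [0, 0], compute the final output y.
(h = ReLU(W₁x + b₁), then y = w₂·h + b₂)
y = 1

Layer 1 pre-activation: z₁ = [-1, -1]
After ReLU: h = [0, 0]
Layer 2 output: y = -2×0 + -2×0 + 1 = 1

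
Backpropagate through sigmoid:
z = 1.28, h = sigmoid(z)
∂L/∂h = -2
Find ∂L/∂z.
∂L/∂z = -0.3404

σ(1.28) = 0.7824
σ'(1.28) = σ(1.28)(1 - σ(1.28)) = 0.7824 × 0.2176 = 0.1702
∂L/∂z = ∂L/∂h · σ'(z) = -2 × 0.1702 = -0.3404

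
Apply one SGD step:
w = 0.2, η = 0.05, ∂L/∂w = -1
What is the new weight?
w_new = 0.25

w_new = w - η·∂L/∂w = 0.2 - 0.05×(-1) = 0.2 - (-0.05) = 0.25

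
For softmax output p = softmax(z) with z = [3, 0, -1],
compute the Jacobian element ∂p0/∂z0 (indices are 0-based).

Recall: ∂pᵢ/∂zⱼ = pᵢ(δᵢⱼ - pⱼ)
∂p0/∂z0 = 0.0597

p = softmax(z) = [0.9362, 0.04661, 0.01715]
p0 = 0.9362

∂p0/∂z0 = p0(1 - p0) = 0.9362 × (1 - 0.9362) = 0.0597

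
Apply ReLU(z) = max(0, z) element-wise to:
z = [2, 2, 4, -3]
h = [2, 2, 4, 0]

ReLU applied element-wise: max(0,2)=2, max(0,2)=2, max(0,4)=4, max(0,-3)=0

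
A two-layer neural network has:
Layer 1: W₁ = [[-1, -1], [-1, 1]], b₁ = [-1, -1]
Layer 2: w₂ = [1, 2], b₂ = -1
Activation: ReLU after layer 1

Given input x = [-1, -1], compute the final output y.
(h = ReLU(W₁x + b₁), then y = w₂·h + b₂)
y = 0

Layer 1 pre-activation: z₁ = [1, -1]
After ReLU: h = [1, 0]
Layer 2 output: y = 1×1 + 2×0 + -1 = 0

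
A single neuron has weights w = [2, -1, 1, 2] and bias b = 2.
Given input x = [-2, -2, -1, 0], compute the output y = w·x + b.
y = -1

y = (2)(-2) + (-1)(-2) + (1)(-1) + (2)(0) + 2 = -1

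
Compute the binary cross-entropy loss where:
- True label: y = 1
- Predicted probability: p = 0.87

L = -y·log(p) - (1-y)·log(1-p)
L = 0.1393

L = -1·log(0.87) - 0·log(0.13) = -log(0.87) = 0.1393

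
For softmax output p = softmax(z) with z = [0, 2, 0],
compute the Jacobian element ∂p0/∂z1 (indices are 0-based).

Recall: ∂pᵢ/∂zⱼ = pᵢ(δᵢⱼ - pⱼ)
∂p0/∂z1 = -0.08382

p = softmax(z) = [0.1065, 0.787, 0.1065]
p0 = 0.1065, p1 = 0.787

∂p0/∂z1 = -p0 × p1 = -0.1065 × 0.787 = -0.08382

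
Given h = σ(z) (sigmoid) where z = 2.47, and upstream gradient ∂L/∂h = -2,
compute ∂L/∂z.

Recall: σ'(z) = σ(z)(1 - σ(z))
∂L/∂z = -0.1438

σ(2.47) = 0.922
σ'(2.47) = σ(2.47)(1 - σ(2.47)) = 0.922 × 0.07799 = 0.07191
∂L/∂z = ∂L/∂h · σ'(z) = -2 × 0.07191 = -0.1438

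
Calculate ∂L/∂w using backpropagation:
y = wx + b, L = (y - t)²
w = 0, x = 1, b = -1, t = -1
∂L/∂w = 0

y = wx + b = (0)(1) + -1 = -1
∂L/∂y = 2(y - t) = 2(-1 - -1) = 0
∂y/∂w = x = 1
∂L/∂w = ∂L/∂y · ∂y/∂w = 0 × 1 = 0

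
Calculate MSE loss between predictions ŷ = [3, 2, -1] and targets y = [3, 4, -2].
MSE = 1.667

MSE = (1/3)((3-3)² + (2-4)² + (-1--2)²) = (1/3)(0 + 4 + 1) = 1.667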